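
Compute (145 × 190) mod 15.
10

(145 × 190) = 27550
27550 mod 15 = 10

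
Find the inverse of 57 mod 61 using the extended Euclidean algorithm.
Extended GCD: 57(15) + 61(-14) = 1. So 57^(-1) ≡ 15 ≡ 15 (mod 61). Verify: 57 × 15 = 855 ≡ 1 (mod 61)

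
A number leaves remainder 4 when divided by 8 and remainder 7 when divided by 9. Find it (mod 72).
M = 8 × 9 = 72. M₁ = 9, y₁ ≡ 1 (mod 8). M₂ = 8, y₂ ≡ 8 (mod 9). x = 4×9×1 + 7×8×8 ≡ 52 (mod 72)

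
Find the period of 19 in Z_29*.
Powers of 19 mod 29: 19^1≡19, 19^2≡13, 19^3≡15, 19^4≡24, 19^5≡21, 19^6≡22, 19^7≡12, 19^8≡25, 19^9≡11, 19^10≡6, 19^11≡27, 19^12≡20, 19^13≡3, 19^14≡28, 19^15≡10, 19^16≡16, 19^17≡14, 19^18≡5, 19^19≡8, 19^20≡7, 19^21≡17, 19^22≡4, 19^23≡18, 19^24≡23, 19^25≡2, 19^26≡9, 19^27≡26, 19^28≡1. Order = 28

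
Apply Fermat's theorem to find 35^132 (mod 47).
By Fermat: 35^{46} ≡ 1 (mod 47). 132 = 2×46 + 40. So 35^{132} ≡ 35^{40} ≡ 7 (mod 47)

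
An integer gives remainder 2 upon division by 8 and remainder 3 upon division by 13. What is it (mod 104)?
M = 8 × 13 = 104. M₁ = 13, y₁ ≡ 5 (mod 8). M₂ = 8, y₂ ≡ 5 (mod 13). x = 2×13×5 + 3×8×5 ≡ 42 (mod 104). The smallest positive such number is 42.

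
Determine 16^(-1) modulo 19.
16^(-1) ≡ 6 (mod 19). Verification: 16 × 6 = 96 ≡ 1 (mod 19)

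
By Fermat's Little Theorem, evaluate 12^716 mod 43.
By Fermat: 12^{42} ≡ 1 (mod 43). 716 ≡ 2 (mod 42). So 12^{716} ≡ 12^{2} ≡ 15 (mod 43)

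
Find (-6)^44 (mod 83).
Using repeated squaring. (-6) ≡ 77 (mod 83). 44 = 32 + 8 + 4 (binary 101100). Repeated squaring mod 83: 77^1 ≡ 77; 77^2 ≡ 77² = 5929 ≡ 36; 77^4 ≡ 36² = 1296 ≡ 51; 77^8 ≡ 51² = 2601 ≡ 28; 77^16 ≡ 28² = 784 ≡ 37; 77^32 ≡ 37² = 1369 ≡ 41. Multiply: (-6)^44 ≡ 77^32 × 77^8 × 77^4 ≡ 41 × 28 × 51 (mod 83): 41 × 28 = 1148 ≡ 69; 69 × 51 = 3519 ≡ 33. So (-6)^44 ≡ 33 (mod 83).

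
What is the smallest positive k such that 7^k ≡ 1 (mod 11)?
Powers of 7 mod 11: 7^1≡7, 7^2≡5, 7^3≡2, 7^4≡3, 7^5≡10, 7^6≡4, 7^7≡6, 7^8≡9, 7^9≡8, 7^10≡1. Order = 10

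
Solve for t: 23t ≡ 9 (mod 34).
27

Since gcd(23, 34) = 1 divides 9, a solution exists.
Multiply both sides by the inverse of 23 mod 34:
  23^(-1) mod 34 = 3
  x ≡ 3 × 9 ≡ 27 ≡ 27 (mod 34)
Verification: 23 × 27 = 621 = 18 × 34 + 9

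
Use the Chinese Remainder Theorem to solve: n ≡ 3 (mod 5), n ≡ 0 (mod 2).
8

Using the Chinese Remainder Theorem:
M = product of moduli = 10
For equation 1: M_1 = 2, 2 ≡ 2 (mod 5), inverse of 2 mod 5 is 3 (check: 2 × 3 = 6 ≡ 1 (mod 5))
For equation 2: M_2 = 5, 5 ≡ 1 (mod 2), inverse of 5 mod 2 is 1 (check: 1 × 1 = 1 ≡ 1 (mod 2))
Combine: n ≡ Σ r_i×M_i×(M_i⁻¹ mod m_i) = 3×2×3 + 0×5×1 = 18 + 0 = 18
18 mod 10 = 8
n ≡ 8 (mod 10)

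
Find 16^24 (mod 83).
Using repeated squaring. 24 = 16 + 8 (binary 11000). Repeated squaring mod 83: 16^1 ≡ 16; 16^2 ≡ 16² = 256 ≡ 7; 16^4 ≡ 7² = 49 ≡ 49; 16^8 ≡ 49² = 2401 ≡ 77; 16^16 ≡ 77² = 5929 ≡ 36. Multiply: 16^24 = 16^16 × 16^8 ≡ 36 × 77 (mod 83): 36 × 77 = 2772 ≡ 33. So 16^24 ≡ 33 (mod 83).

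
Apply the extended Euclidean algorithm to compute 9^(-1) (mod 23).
Extended GCD: 9(-5) + 23(2) = 1. So 9^(-1) ≡ 18 ≡ 18 (mod 23). Verify: 9 × 18 = 162 ≡ 1 (mod 23)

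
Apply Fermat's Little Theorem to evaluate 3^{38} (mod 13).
9

By Fermat's Little Theorem, a^(p-1) ≡ 1 (mod p) for prime p and gcd(a, p) = 1
Here p = 13, so 3^12 ≡ 1 (mod 13)
We can reduce the exponent: 38 mod 12 = 2
So 3^38 ≡ 3^2 (mod 13)
Computing: 3^2 mod 13 = 9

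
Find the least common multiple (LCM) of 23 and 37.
851

First find GCD(23, 37) using the Euclidean algorithm:
23 = 0 × 37 + 23
37 = 1 × 23 + 14
23 = 1 × 14 + 9
14 = 1 × 9 + 5
9 = 1 × 5 + 4
5 = 1 × 4 + 1
4 = 4 × 1 + 0
GCD(23, 37) = 1

LCM formula: LCM(a, b) = (a × b) / GCD(a, b)
LCM(23, 37) = (23 × 37) / 1
LCM(23, 37) = 851 / 1
LCM(23, 37) = 851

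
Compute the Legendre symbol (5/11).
(5/11) = 5^{5} mod 11 = 1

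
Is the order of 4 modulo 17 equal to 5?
No, the actual order is 4, not 5.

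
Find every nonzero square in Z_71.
QRs mod 71: {1, 2, 3, 4, 5, 6, 8, 9, 10, 12, 15, 16, 18, 19, 20, 24, 25, 27, 29, 30, 32, 36, 37, 38, 40, 43, 45, 48, 49, 50, 54, 57, 58, 60, 64}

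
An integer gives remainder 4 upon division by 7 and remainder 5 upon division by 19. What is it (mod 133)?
M = 7 × 19 = 133. M₁ = 19, y₁ ≡ 3 (mod 7). M₂ = 7, y₂ ≡ 11 (mod 19). n = 4×19×3 + 5×7×11 ≡ 81 (mod 133). The smallest positive such number is 81.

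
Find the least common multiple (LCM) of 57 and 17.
969

First find GCD(57, 17) using the Euclidean algorithm:
57 = 3 × 17 + 6
17 = 2 × 6 + 5
6 = 1 × 5 + 1
5 = 5 × 1 + 0
GCD(57, 17) = 1

LCM formula: LCM(a, b) = (a × b) / GCD(a, b)
LCM(57, 17) = (57 × 17) / 1
LCM(57, 17) = 969 / 1
LCM(57, 17) = 969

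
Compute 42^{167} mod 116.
96

Using successive squaring:
Binary expansion of 167: 10100111
Powers of 42 mod 116 (each is the square of the previous):
  42^1 ≡ 42 (mod 116)
  42^2 ≡ 42² = 1764 ≡ 24 (mod 116)
  42^4 ≡ 24² = 576 ≡ 112 (mod 116)
  42^8 ≡ 112² = 12544 ≡ 16 (mod 116)
  42^16 ≡ 16² = 256 ≡ 24 (mod 116)
  42^32 ≡ 24² = 576 ≡ 112 (mod 116)
  42^64 ≡ 112² = 12544 ≡ 16 (mod 116)
  42^128 ≡ 16² = 256 ≡ 24 (mod 116)
167 = 128 + 32 + 4 + 2 + 1, so 42^167 = 42^128 × 42^32 × 42^4 × 42^2 × 42^1 ≡ 24 × 112 × 112 × 24 × 42 (mod 116)
Multiplying step by step:
  24 × 112 = 2688 ≡ 20 (mod 116)
  20 × 112 = 2240 ≡ 36 (mod 116)
  36 × 24 = 864 ≡ 52 (mod 116)
  52 × 42 = 2184 ≡ 96 (mod 116)
Result: 42^167 ≡ 96 (mod 116)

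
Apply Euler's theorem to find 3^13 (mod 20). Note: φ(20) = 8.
By Euler: 3^{8} ≡ 1 (mod 20) since gcd(3, 20) = 1. 13 = 1×8 + 5. So 3^{13} ≡ 3^{5} ≡ 3 (mod 20)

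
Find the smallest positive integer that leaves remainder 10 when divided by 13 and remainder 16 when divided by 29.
M = 13 × 29 = 377. M₁ = 29, y₁ ≡ 9 (mod 13). M₂ = 13, y₂ ≡ 9 (mod 29). y = 10×29×9 + 16×13×9 ≡ 335 (mod 377). The smallest positive such number is 335.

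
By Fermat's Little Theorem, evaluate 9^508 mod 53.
By Fermat: 9^{52} ≡ 1 (mod 53). 508 ≡ 40 (mod 52). So 9^{508} ≡ 9^{40} ≡ 44 (mod 53)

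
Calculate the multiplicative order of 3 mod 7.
Powers of 3 mod 7: 3^1≡3, 3^2≡2, 3^3≡6, 3^4≡4, 3^5≡5, 3^6≡1. Order = 6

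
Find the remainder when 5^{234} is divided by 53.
By Fermat: 5^{52} ≡ 1 (mod 53). 234 = 4×52 + 26. So 5^{234} ≡ 5^{26} ≡ 52 (mod 53)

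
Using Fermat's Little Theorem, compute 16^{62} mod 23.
18

By Fermat's Little Theorem, a^(p-1) ≡ 1 (mod p) for prime p and gcd(a, p) = 1
Here p = 23, so 16^22 ≡ 1 (mod 23)
We can reduce the exponent: 62 mod 22 = 18
So 16^62 ≡ 16^18 (mod 23)
Computing: 16^18 mod 23 = 18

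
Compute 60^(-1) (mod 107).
66

Using Extended Euclidean Algorithm:
gcd(60, 107) = 1
Bezout coefficients: 60 × -41 + 107 × 23 = 1
So 60 × -41 ≡ 1 (mod 107)
The inverse is -41 mod 107 = 66
Verification: 60 × 66 = 3960 = 37 × 107 + 1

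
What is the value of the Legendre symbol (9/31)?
(9/31) = 9^{15} mod 31 = 1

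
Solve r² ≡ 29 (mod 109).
The square roots of 29 mod 109 are 62 and 47. Verify: 62² = 3844 ≡ 29 (mod 109)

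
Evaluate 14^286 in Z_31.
Using Fermat: 14^{30} ≡ 1 (mod 31). 286 ≡ 16 (mod 30). So 14^{286} ≡ 14^{16} ≡ 14 (mod 31)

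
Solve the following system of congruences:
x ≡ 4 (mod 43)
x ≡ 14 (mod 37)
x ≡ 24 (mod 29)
24471

Using the Chinese Remainder Theorem:
M = product of moduli = 46139
For equation 1: M_1 = 1073, 1073 ≡ 41 (mod 43), inverse of 1073 mod 43 is 21 (check: 41 × 21 = 861 ≡ 1 (mod 43))
For equation 2: M_2 = 1247, 1247 ≡ 26 (mod 37), inverse of 1247 mod 37 is 10 (check: 26 × 10 = 260 ≡ 1 (mod 37))
For equation 3: M_3 = 1591, 1591 ≡ 25 (mod 29), inverse of 1591 mod 29 is 7 (check: 25 × 7 = 175 ≡ 1 (mod 29))
Combine: x ≡ Σ r_i×M_i×(M_i⁻¹ mod m_i) = 4×1073×21 + 14×1247×10 + 24×1591×7 = 90132 + 174580 + 267288 = 532000
532000 mod 46139 = 24471
x ≡ 24471 (mod 46139)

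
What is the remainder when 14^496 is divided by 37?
Using Fermat: 14^{36} ≡ 1 (mod 37). 496 ≡ 28 (mod 36). So 14^{496} ≡ 14^{28} ≡ 10 (mod 37)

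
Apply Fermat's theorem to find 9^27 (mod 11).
By Fermat: 9^{10} ≡ 1 (mod 11). 27 = 2×10 + 7. So 9^{27} ≡ 9^{7} ≡ 4 (mod 11)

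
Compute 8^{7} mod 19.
8

Using successive squaring:
Binary expansion of 7: 111
Powers of 8 mod 19 (each is the square of the previous):
  8^1 ≡ 8 (mod 19)
  8^2 ≡ 8² = 64 ≡ 7 (mod 19)
  8^4 ≡ 7² = 49 ≡ 11 (mod 19)
7 = 4 + 2 + 1, so 8^7 = 8^4 × 8^2 × 8^1 ≡ 11 × 7 × 8 (mod 19)
Multiplying step by step:
  11 × 7 = 77 ≡ 1 (mod 19)
  1 × 8 = 8 ≡ 8 (mod 19)
Result: 8^7 ≡ 8 (mod 19)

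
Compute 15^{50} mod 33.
12

Using successive squaring:
Binary expansion of 50: 110010
Powers of 15 mod 33 (each is the square of the previous):
  15^1 ≡ 15 (mod 33)
  15^2 ≡ 15² = 225 ≡ 27 (mod 33)
  15^4 ≡ 27² = 729 ≡ 3 (mod 33)
  15^8 ≡ 3² = 9 ≡ 9 (mod 33)
  15^16 ≡ 9² = 81 ≡ 15 (mod 33)
  15^32 ≡ 15² = 225 ≡ 27 (mod 33)
50 = 32 + 16 + 2, so 15^50 = 15^32 × 15^16 × 15^2 ≡ 27 × 15 × 27 (mod 33)
Multiplying step by step:
  27 × 15 = 405 ≡ 9 (mod 33)
  9 × 27 = 243 ≡ 12 (mod 33)
Result: 15^50 ≡ 12 (mod 33)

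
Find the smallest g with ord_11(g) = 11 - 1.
p - 1 = 10 has prime divisors 2, 5. h is a primitive root mod 11 iff h^(10/q) ≢ 1 (mod 11) for each such q.
h = 2: 2^5 ≡ 10, 2^2 ≡ 4 (mod 11); none is 1, so 2 has order 10 and is a primitive root.
The smallest primitive root mod 11 is g = 2.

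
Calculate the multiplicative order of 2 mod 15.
Powers of 2 mod 15: 2^1≡2, 2^2≡4, 2^3≡8, 2^4≡1. Order = 4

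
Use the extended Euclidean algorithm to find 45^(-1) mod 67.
Extended GCD: 45(3) + 67(-2) = 1. So 45^(-1) ≡ 3 ≡ 3 (mod 67). Verify: 45 × 3 = 135 ≡ 1 (mod 67)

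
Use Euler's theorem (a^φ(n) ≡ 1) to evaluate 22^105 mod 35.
By Euler: 22^{24} ≡ 1 (mod 35) since gcd(22, 35) = 1. 105 = 4×24 + 9. So 22^{105} ≡ 22^{9} ≡ 22 (mod 35)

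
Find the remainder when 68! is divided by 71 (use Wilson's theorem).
(70)! = (68)! × (69) × (70) ≡ -1 (mod 71). So (68)! ≡ -1 × [(70)(69)]^(-1) ≡ 35 (mod 71)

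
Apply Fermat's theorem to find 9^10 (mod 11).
By Fermat's Little Theorem, 9^{10} ≡ 1 (mod 11) since 11 is prime and gcd(9, 11) = 1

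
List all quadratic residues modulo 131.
QRs mod 131: {1, 3, 4, 5, 7, 9, 11, 12, 13, 15, 16, 20, 21, 25, 27, 28, 33, 34, 35, 36, 38, 39, 41, 43, 44, 45, 46, 48, 49, 52, 53, 55, 58, 59, 60, 61, 62, 63, 64, 65, 74, 75, 77, 80, 81, 84, 89, 91, 94, 99, 100, 101, 102, 105, 107, 108, 109, 112, 113, 114, 117, 121, 123, 125, 129}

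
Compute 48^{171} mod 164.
104

Using successive squaring:
Binary expansion of 171: 10101011
Powers of 48 mod 164 (each is the square of the previous):
  48^1 ≡ 48 (mod 164)
  48^2 ≡ 48² = 2304 ≡ 8 (mod 164)
  48^4 ≡ 8² = 64 ≡ 64 (mod 164)
  48^8 ≡ 64² = 4096 ≡ 160 (mod 164)
  48^16 ≡ 160² = 25600 ≡ 16 (mod 164)
  48^32 ≡ 16² = 256 ≡ 92 (mod 164)
  48^64 ≡ 92² = 8464 ≡ 100 (mod 164)
  48^128 ≡ 100² = 10000 ≡ 160 (mod 164)
171 = 128 + 32 + 8 + 2 + 1, so 48^171 = 48^128 × 48^32 × 48^8 × 48^2 × 48^1 ≡ 160 × 92 × 160 × 8 × 48 (mod 164)
Multiplying step by step:
  160 × 92 = 14720 ≡ 124 (mod 164)
  124 × 160 = 19840 ≡ 160 (mod 164)
  160 × 8 = 1280 ≡ 132 (mod 164)
  132 × 48 = 6336 ≡ 104 (mod 164)
Result: 48^171 ≡ 104 (mod 164)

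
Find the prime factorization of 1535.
5 × 307

Divide by primes starting from smallest:
1535 ÷ 5 = 307
307 ÷ 307 = 1

1535 = 5 × 307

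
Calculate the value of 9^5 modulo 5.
9 ≡ 4 (mod 5). 5 = 4 + 1 (binary 101). Repeated squaring mod 5: 4^1 ≡ 4; 4^2 ≡ 4² = 16 ≡ 1; 4^4 ≡ 1² = 1 ≡ 1. Multiply: 9^5 ≡ 4^4 × 4^1 ≡ 1 × 4 (mod 5): 1 × 4 = 4 ≡ 4. So 9^5 ≡ 4 (mod 5).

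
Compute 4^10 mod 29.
10 = 8 + 2 (binary 1010). Repeated squaring mod 29: 4^1 ≡ 4; 4^2 ≡ 4² = 16 ≡ 16; 4^4 ≡ 16² = 256 ≡ 24; 4^8 ≡ 24² = 576 ≡ 25. Multiply: 4^10 = 4^8 × 4^2 ≡ 25 × 16 (mod 29): 25 × 16 = 400 ≡ 23. So 4^10 ≡ 23 (mod 29).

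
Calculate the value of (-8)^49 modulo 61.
Using repeated squaring. (-8) ≡ 53 (mod 61). 49 = 32 + 16 + 1 (binary 110001). Repeated squaring mod 61: 53^1 ≡ 53; 53^2 ≡ 53² = 2809 ≡ 3; 53^4 ≡ 3² = 9 ≡ 9; 53^8 ≡ 9² = 81 ≡ 20; 53^16 ≡ 20² = 400 ≡ 34; 53^32 ≡ 34² = 1156 ≡ 58. Multiply: (-8)^49 ≡ 53^32 × 53^16 × 53^1 ≡ 58 × 34 × 53 (mod 61): 58 × 34 = 1972 ≡ 20; 20 × 53 = 1060 ≡ 23. So (-8)^49 ≡ 23 (mod 61).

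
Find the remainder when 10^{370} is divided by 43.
By Fermat: 10^{42} ≡ 1 (mod 43). 370 = 8×42 + 34. So 10^{370} ≡ 10^{34} ≡ 38 (mod 43)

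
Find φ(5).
4

Prime factorization: 5 = 5
Using the formula φ(n) = n × Π(1 - 1/p) for each prime factor p:
φ(5) = 5 × (1 - 1/5)
φ(5) = 4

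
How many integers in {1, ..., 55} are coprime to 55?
40

Prime factorization: 55 = 5 × 11
Using the formula φ(n) = n × Π(1 - 1/p) for each prime factor p:
φ(55) = 55 × (1 - 1/5) × (1 - 1/11)
φ(55) = 40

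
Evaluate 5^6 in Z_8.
6 = 4 + 2 (binary 110). Repeated squaring mod 8: 5^1 ≡ 5; 5^2 ≡ 5² = 25 ≡ 1; 5^4 ≡ 1² = 1 ≡ 1. Multiply: 5^6 = 5^4 × 5^2 ≡ 1 × 1 (mod 8): 1 × 1 = 1 ≡ 1. So 5^6 ≡ 1 (mod 8).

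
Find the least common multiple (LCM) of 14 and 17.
238

First find GCD(14, 17) using the Euclidean algorithm:
14 = 0 × 17 + 14
17 = 1 × 14 + 3
14 = 4 × 3 + 2
3 = 1 × 2 + 1
2 = 2 × 1 + 0
GCD(14, 17) = 1

LCM formula: LCM(a, b) = (a × b) / GCD(a, b)
LCM(14, 17) = (14 × 17) / 1
LCM(14, 17) = 238 / 1
LCM(14, 17) = 238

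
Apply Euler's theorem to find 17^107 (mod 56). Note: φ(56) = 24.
By Euler: 17^{24} ≡ 1 (mod 56) since gcd(17, 56) = 1. 107 = 4×24 + 11. So 17^{107} ≡ 17^{11} ≡ 33 (mod 56)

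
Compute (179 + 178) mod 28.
21

(179 + 178) = 357
357 mod 28 = 21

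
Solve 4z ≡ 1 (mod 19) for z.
4^(-1) ≡ 5 (mod 19). Verification: 4 × 5 = 20 ≡ 1 (mod 19)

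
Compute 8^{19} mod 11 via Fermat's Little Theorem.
7

By Fermat's Little Theorem, a^(p-1) ≡ 1 (mod p) for prime p and gcd(a, p) = 1
Here p = 11, so 8^10 ≡ 1 (mod 11)
We can reduce the exponent: 19 mod 10 = 9
So 8^19 ≡ 8^9 (mod 11)
Computing: 8^9 mod 11 = 7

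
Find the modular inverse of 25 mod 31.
25^(-1) ≡ 5 (mod 31). Verification: 25 × 5 = 125 ≡ 1 (mod 31)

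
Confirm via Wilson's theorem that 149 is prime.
(148)! mod 149 = 148. Since this equals -1 (mod 149), Wilson confirms 149 is prime.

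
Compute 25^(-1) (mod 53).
17

Using Extended Euclidean Algorithm:
gcd(25, 53) = 1
Bezout coefficients: 25 × 17 + 53 × -8 = 1
So 25 × 17 ≡ 1 (mod 53)
The inverse is 17 mod 53 = 17
Verification: 25 × 17 = 425 = 8 × 53 + 1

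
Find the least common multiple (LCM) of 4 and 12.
12

First find GCD(4, 12) using the Euclidean algorithm:
4 = 0 × 12 + 4
12 = 3 × 4 + 0
GCD(4, 12) = 4

LCM formula: LCM(a, b) = (a × b) / GCD(a, b)
LCM(4, 12) = (4 × 12) / 4
LCM(4, 12) = 48 / 4
LCM(4, 12) = 12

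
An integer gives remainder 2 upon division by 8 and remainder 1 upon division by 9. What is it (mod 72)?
M = 8 × 9 = 72. M₁ = 9, y₁ ≡ 1 (mod 8). M₂ = 8, y₂ ≡ 8 (mod 9). n = 2×9×1 + 1×8×8 ≡ 10 (mod 72). The smallest positive such number is 10.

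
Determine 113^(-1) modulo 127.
113^(-1) ≡ 9 (mod 127). Verification: 113 × 9 = 1017 ≡ 1 (mod 127)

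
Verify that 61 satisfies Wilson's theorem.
(60)! mod 61 = 60. Since this equals -1 (mod 61), Wilson confirms 61 is prime.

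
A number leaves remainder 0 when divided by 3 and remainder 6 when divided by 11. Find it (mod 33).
M = 3 × 11 = 33. M₁ = 11, y₁ ≡ 2 (mod 3). M₂ = 3, y₂ ≡ 4 (mod 11). y = 0×11×2 + 6×3×4 ≡ 6 (mod 33)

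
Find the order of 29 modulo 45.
Powers of 29 mod 45: 29^1≡29, 29^2≡31, 29^3≡44, 29^4≡16, 29^5≡14, 29^6≡1. Order = 6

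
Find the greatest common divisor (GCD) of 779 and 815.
1

Using the Euclidean algorithm:
779 = 0 × 815 + 779
815 = 1 × 779 + 36
779 = 21 × 36 + 23
36 = 1 × 23 + 13
23 = 1 × 13 + 10
13 = 1 × 10 + 3
10 = 3 × 3 + 1
3 = 3 × 1 + 0

GCD(779, 815) = 1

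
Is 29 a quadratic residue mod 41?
By Euler's criterion: 29^{20} ≡ 40 (mod 41). Since this equals -1 (≡ 40), 29 is not a QR.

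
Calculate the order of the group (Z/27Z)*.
18

Prime factorization: 27 = 3^3
Using the formula φ(n) = n × Π(1 - 1/p) for each prime factor p:
φ(27) = 27 × (1 - 1/3)
φ(27) = 18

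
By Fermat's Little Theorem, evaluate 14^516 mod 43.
By Fermat: 14^{42} ≡ 1 (mod 43). 516 ≡ 12 (mod 42). So 14^{516} ≡ 14^{12} ≡ 11 (mod 43)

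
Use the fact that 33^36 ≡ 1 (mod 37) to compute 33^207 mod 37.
By Fermat: 33^{36} ≡ 1 (mod 37). 207 = 5×36 + 27. So 33^{207} ≡ 33^{27} ≡ 1 (mod 37)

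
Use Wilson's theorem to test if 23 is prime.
(22)! mod 23 = 22. Since 22 ≡ -1 (mod 23), 23 is prime.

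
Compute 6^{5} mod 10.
6

Using successive squaring:
Binary expansion of 5: 101
Powers of 6 mod 10 (each is the square of the previous):
  6^1 ≡ 6 (mod 10)
  6^2 ≡ 6² = 36 ≡ 6 (mod 10)
  6^4 ≡ 6² = 36 ≡ 6 (mod 10)
5 = 4 + 1, so 6^5 = 6^4 × 6^1 ≡ 6 × 6 (mod 10)
Multiplying step by step:
  6 × 6 = 36 ≡ 6 (mod 10)
Result: 6^5 ≡ 6 (mod 10)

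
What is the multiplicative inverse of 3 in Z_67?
3^(-1) ≡ 45 (mod 67). Verification: 3 × 45 = 135 ≡ 1 (mod 67)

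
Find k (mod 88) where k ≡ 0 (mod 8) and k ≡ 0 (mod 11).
M = 8 × 11 = 88. M₁ = 11, y₁ ≡ 3 (mod 8). M₂ = 8, y₂ ≡ 7 (mod 11). k = 0×11×3 + 0×8×7 ≡ 0 (mod 88)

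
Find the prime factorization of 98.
2 × 7^2

Divide by primes starting from smallest:
98 ÷ 2 = 49
49 ÷ 7 = 7
7 ÷ 7 = 1

98 = 2 × 7^2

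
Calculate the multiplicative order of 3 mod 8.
Powers of 3 mod 8: 3^1≡3, 3^2≡1. Order = 2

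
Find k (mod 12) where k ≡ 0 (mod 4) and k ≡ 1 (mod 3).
M = 4 × 3 = 12. M₁ = 3, y₁ ≡ 3 (mod 4). M₂ = 4, y₂ ≡ 1 (mod 3). k = 0×3×3 + 1×4×1 ≡ 4 (mod 12)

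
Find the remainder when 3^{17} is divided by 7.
By Fermat: 3^{6} ≡ 1 (mod 7). 17 = 2×6 + 5. So 3^{17} ≡ 3^{5} ≡ 5 (mod 7)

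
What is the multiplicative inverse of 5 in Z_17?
7

Using Extended Euclidean Algorithm:
gcd(5, 17) = 1
Bezout coefficients: 5 × 7 + 17 × -2 = 1
So 5 × 7 ≡ 1 (mod 17)
The inverse is 7 mod 17 = 7
Verification: 5 × 7 = 35 = 2 × 17 + 1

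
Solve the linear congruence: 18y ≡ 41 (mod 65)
42

Since gcd(18, 65) = 1 divides 41, a solution exists.
Multiply both sides by the inverse of 18 mod 65:
  18^(-1) mod 65 = 47
  x ≡ 47 × 41 ≡ 1927 ≡ 42 (mod 65)
Verification: 18 × 42 = 756 = 11 × 65 + 41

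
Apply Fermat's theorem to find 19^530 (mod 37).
By Fermat: 19^{36} ≡ 1 (mod 37). 530 ≡ 26 (mod 36). So 19^{530} ≡ 19^{26} ≡ 25 (mod 37)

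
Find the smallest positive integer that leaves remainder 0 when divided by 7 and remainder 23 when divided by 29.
M = 7 × 29 = 203. M₁ = 29, y₁ ≡ 1 (mod 7). M₂ = 7, y₂ ≡ 25 (mod 29). k = 0×29×1 + 23×7×25 ≡ 168 (mod 203). The smallest positive such number is 168.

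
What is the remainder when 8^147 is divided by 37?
Using Fermat: 8^{36} ≡ 1 (mod 37). 147 ≡ 3 (mod 36). So 8^{147} ≡ 8^{3} ≡ 31 (mod 37)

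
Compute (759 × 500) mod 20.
0

(759 × 500) = 379500
379500 mod 20 = 0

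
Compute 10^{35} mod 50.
0

Using successive squaring:
Binary expansion of 35: 100011
Powers of 10 mod 50 (each is the square of the previous):
  10^1 ≡ 10 (mod 50)
  10^2 ≡ 10² = 100 ≡ 0 (mod 50)
  10^4 ≡ 0² = 0 ≡ 0 (mod 50)
  10^8 ≡ 0² = 0 ≡ 0 (mod 50)
  10^16 ≡ 0² = 0 ≡ 0 (mod 50)
  10^32 ≡ 0² = 0 ≡ 0 (mod 50)
35 = 32 + 2 + 1, so 10^35 = 10^32 × 10^2 × 10^1 ≡ 0 × 0 × 10 (mod 50)
Multiplying step by step:
  0 × 0 = 0 ≡ 0 (mod 50)
  0 × 10 = 0 ≡ 0 (mod 50)
Result: 10^35 ≡ 0 (mod 50)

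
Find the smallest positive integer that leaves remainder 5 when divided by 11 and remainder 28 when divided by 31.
M = 11 × 31 = 341. M₁ = 31, y₁ ≡ 5 (mod 11). M₂ = 11, y₂ ≡ 17 (mod 31). r = 5×31×5 + 28×11×17 ≡ 214 (mod 341). The smallest positive such number is 214.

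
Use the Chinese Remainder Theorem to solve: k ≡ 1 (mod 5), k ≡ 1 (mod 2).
M = 5 × 2 = 10. M₁ = 2, y₁ ≡ 3 (mod 5). M₂ = 5, y₂ ≡ 1 (mod 2). k = 1×2×3 + 1×5×1 ≡ 1 (mod 10)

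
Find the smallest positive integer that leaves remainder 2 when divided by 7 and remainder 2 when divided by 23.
M = 7 × 23 = 161. M₁ = 23, y₁ ≡ 4 (mod 7). M₂ = 7, y₂ ≡ 10 (mod 23). k = 2×23×4 + 2×7×10 ≡ 2 (mod 161). The smallest positive such number is 2.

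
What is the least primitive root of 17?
3

A primitive root g modulo p has order p-1 = 16
Prime divisors of 16: [2]
g is a primitive root iff g^(16/q) ≢ 1 (mod 17) for each prime divisor q
Testing small values:
  g = 2: 2^8 ≡ 1 (mod 17) → 2^8 ≡ 1, not primitive root
  g = 3: 3^8 ≡ 16 (mod 17) → none is 1, primitive root!
The smallest primitive root is 3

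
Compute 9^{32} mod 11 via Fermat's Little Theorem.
4

By Fermat's Little Theorem, a^(p-1) ≡ 1 (mod p) for prime p and gcd(a, p) = 1
Here p = 11, so 9^10 ≡ 1 (mod 11)
We can reduce the exponent: 32 mod 10 = 2
So 9^32 ≡ 9^2 (mod 11)
Computing: 9^2 mod 11 = 4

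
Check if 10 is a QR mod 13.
By Euler's criterion: 10^{6} ≡ 1 (mod 13). Since this equals 1, 10 is a QR.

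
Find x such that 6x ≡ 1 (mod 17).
6^(-1) ≡ 3 (mod 17). Verification: 6 × 3 = 18 ≡ 1 (mod 17)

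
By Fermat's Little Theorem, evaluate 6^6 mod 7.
By Fermat's Little Theorem, 6^{6} ≡ 1 (mod 7) since 7 is prime and gcd(6, 7) = 1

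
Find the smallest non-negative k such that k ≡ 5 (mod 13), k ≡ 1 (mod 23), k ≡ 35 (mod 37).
3957

Using the Chinese Remainder Theorem:
M = product of moduli = 11063
For equation 1: M_1 = 851, 851 ≡ 6 (mod 13), inverse of 851 mod 13 is 11 (check: 6 × 11 = 66 ≡ 1 (mod 13))
For equation 2: M_2 = 481, 481 ≡ 21 (mod 23), inverse of 481 mod 23 is 11 (check: 21 × 11 = 231 ≡ 1 (mod 23))
For equation 3: M_3 = 299, 299 ≡ 3 (mod 37), inverse of 299 mod 37 is 25 (check: 3 × 25 = 75 ≡ 1 (mod 37))
Combine: k ≡ Σ r_i×M_i×(M_i⁻¹ mod m_i) = 5×851×11 + 1×481×11 + 35×299×25 = 46805 + 5291 + 261625 = 313721
313721 mod 11063 = 3957
k ≡ 3957 (mod 11063)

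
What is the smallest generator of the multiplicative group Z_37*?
p - 1 = 36 has prime divisors 2, 3. h is a primitive root mod 37 iff h^(36/q) ≢ 1 (mod 37) for each such q.
h = 2: 2^18 ≡ 36, 2^12 ≡ 26 (mod 37); none is 1, so 2 has order 36 and is a primitive root.
The smallest primitive root mod 37 is g = 2.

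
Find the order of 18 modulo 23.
Powers of 18 mod 23: 18^1≡18, 18^2≡2, 18^3≡13, 18^4≡4, 18^5≡3, 18^6≡8, 18^7≡6, 18^8≡16, 18^9≡12, 18^10≡9, 18^11≡1. Order = 11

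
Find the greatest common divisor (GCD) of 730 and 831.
1

Using the Euclidean algorithm:
730 = 0 × 831 + 730
831 = 1 × 730 + 101
730 = 7 × 101 + 23
101 = 4 × 23 + 9
23 = 2 × 9 + 5
9 = 1 × 5 + 4
5 = 1 × 4 + 1
4 = 4 × 1 + 0

GCD(730, 831) = 1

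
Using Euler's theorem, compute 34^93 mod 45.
By Euler: 34^{24} ≡ 1 (mod 45) since gcd(34, 45) = 1. 93 = 3×24 + 21. So 34^{93} ≡ 34^{21} ≡ 19 (mod 45)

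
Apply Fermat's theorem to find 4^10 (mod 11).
By Fermat's Little Theorem, 4^{10} ≡ 1 (mod 11) since 11 is prime and gcd(4, 11) = 1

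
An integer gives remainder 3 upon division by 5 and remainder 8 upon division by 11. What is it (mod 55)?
M = 5 × 11 = 55. M₁ = 11, y₁ ≡ 1 (mod 5). M₂ = 5, y₂ ≡ 9 (mod 11). r = 3×11×1 + 8×5×9 ≡ 8 (mod 55). The smallest positive such number is 8.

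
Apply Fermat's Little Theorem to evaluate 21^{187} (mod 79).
38

By Fermat's Little Theorem, a^(p-1) ≡ 1 (mod p) for prime p and gcd(a, p) = 1
Here p = 79, so 21^78 ≡ 1 (mod 79)
We can reduce the exponent: 187 mod 78 = 31
So 21^187 ≡ 21^31 (mod 79)
Computing: 21^31 mod 79 = 38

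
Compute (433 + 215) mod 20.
8

(433 + 215) = 648
648 mod 20 = 8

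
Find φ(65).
48

Prime factorization: 65 = 5 × 13
Using the formula φ(n) = n × Π(1 - 1/p) for each prime factor p:
φ(65) = 65 × (1 - 1/5) × (1 - 1/13)
φ(65) = 48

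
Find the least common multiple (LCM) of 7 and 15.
105

First find GCD(7, 15) using the Euclidean algorithm:
7 = 0 × 15 + 7
15 = 2 × 7 + 1
7 = 7 × 1 + 0
GCD(7, 15) = 1

LCM formula: LCM(a, b) = (a × b) / GCD(a, b)
LCM(7, 15) = (7 × 15) / 1
LCM(7, 15) = 105 / 1
LCM(7, 15) = 105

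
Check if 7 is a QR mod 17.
By Euler's criterion: 7^{8} ≡ 16 (mod 17). Since this equals -1 (≡ 16), 7 is not a QR.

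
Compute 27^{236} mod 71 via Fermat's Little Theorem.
29

By Fermat's Little Theorem, a^(p-1) ≡ 1 (mod p) for prime p and gcd(a, p) = 1
Here p = 71, so 27^70 ≡ 1 (mod 71)
We can reduce the exponent: 236 mod 70 = 26
So 27^236 ≡ 27^26 (mod 71)
Computing: 27^26 mod 71 = 29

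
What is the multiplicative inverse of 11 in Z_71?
13

Using Extended Euclidean Algorithm:
gcd(11, 71) = 1
Bezout coefficients: 11 × 13 + 71 × -2 = 1
So 11 × 13 ≡ 1 (mod 71)
The inverse is 13 mod 71 = 13
Verification: 11 × 13 = 143 = 2 × 71 + 1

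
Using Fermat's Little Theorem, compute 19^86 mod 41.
By Fermat: 19^{40} ≡ 1 (mod 41). 86 = 2×40 + 6. So 19^{86} ≡ 19^{6} ≡ 21 (mod 41)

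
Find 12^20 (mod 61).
Using repeated squaring. 20 = 16 + 4 (binary 10100). Repeated squaring mod 61: 12^1 ≡ 12; 12^2 ≡ 12² = 144 ≡ 22; 12^4 ≡ 22² = 484 ≡ 57; 12^8 ≡ 57² = 3249 ≡ 16; 12^16 ≡ 16² = 256 ≡ 12. Multiply: 12^20 = 12^16 × 12^4 ≡ 12 × 57 (mod 61): 12 × 57 = 684 ≡ 13. So 12^20 ≡ 13 (mod 61).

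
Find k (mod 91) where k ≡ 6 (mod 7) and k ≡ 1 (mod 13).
M = 7 × 13 = 91. M₁ = 13, y₁ ≡ 6 (mod 7). M₂ = 7, y₂ ≡ 2 (mod 13). k = 6×13×6 + 1×7×2 ≡ 27 (mod 91)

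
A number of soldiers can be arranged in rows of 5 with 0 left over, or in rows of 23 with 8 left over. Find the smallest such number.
M = 5 × 23 = 115. M₁ = 23, y₁ ≡ 2 (mod 5). M₂ = 5, y₂ ≡ 14 (mod 23). x = 0×23×2 + 8×5×14 ≡ 100 (mod 115). The smallest positive such number is 100.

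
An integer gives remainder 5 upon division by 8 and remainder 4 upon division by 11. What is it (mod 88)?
M = 8 × 11 = 88. M₁ = 11, y₁ ≡ 3 (mod 8). M₂ = 8, y₂ ≡ 7 (mod 11). n = 5×11×3 + 4×8×7 ≡ 37 (mod 88). The smallest positive such number is 37.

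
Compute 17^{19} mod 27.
17

Using successive squaring:
Binary expansion of 19: 10011
Powers of 17 mod 27 (each is the square of the previous):
  17^1 ≡ 17 (mod 27)
  17^2 ≡ 17² = 289 ≡ 19 (mod 27)
  17^4 ≡ 19² = 361 ≡ 10 (mod 27)
  17^8 ≡ 10² = 100 ≡ 19 (mod 27)
  17^16 ≡ 19² = 361 ≡ 10 (mod 27)
19 = 16 + 2 + 1, so 17^19 = 17^16 × 17^2 × 17^1 ≡ 10 × 19 × 17 (mod 27)
Multiplying step by step:
  10 × 19 = 190 ≡ 1 (mod 27)
  1 × 17 = 17 ≡ 17 (mod 27)
Result: 17^19 ≡ 17 (mod 27)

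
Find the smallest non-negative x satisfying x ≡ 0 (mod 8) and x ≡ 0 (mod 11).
M = 8 × 11 = 88. M₁ = 11, y₁ ≡ 3 (mod 8). M₂ = 8, y₂ ≡ 7 (mod 11). x = 0×11×3 + 0×8×7 ≡ 0 (mod 88)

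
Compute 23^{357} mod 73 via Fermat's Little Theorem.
3

By Fermat's Little Theorem, a^(p-1) ≡ 1 (mod p) for prime p and gcd(a, p) = 1
Here p = 73, so 23^72 ≡ 1 (mod 73)
We can reduce the exponent: 357 mod 72 = 69
So 23^357 ≡ 23^69 (mod 73)
Computing: 23^69 mod 73 = 3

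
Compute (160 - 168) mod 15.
7

(160 - 168) = -8
-8 mod 15 = 7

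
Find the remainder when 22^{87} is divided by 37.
By Fermat: 22^{36} ≡ 1 (mod 37). 87 = 2×36 + 15. So 22^{87} ≡ 22^{15} ≡ 14 (mod 37)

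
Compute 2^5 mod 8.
5 = 4 + 1 (binary 101). Repeated squaring mod 8: 2^1 ≡ 2; 2^2 ≡ 2² = 4 ≡ 4; 2^4 ≡ 4² = 16 ≡ 0. Multiply: 2^5 = 2^4 × 2^1 ≡ 0 × 2 (mod 8): 0 × 2 = 0 ≡ 0. So 2^5 ≡ 0 (mod 8).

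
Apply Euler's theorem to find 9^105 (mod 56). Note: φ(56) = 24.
By Euler: 9^{24} ≡ 1 (mod 56) since gcd(9, 56) = 1. 105 = 4×24 + 9. So 9^{105} ≡ 9^{9} ≡ 1 (mod 56)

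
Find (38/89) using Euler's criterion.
(38/89) = 38^{44} mod 89 = -1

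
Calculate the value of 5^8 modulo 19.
8 = 8 (binary 1000). Repeated squaring mod 19: 5^1 ≡ 5; 5^2 ≡ 5² = 25 ≡ 6; 5^4 ≡ 6² = 36 ≡ 17; 5^8 ≡ 17² = 289 ≡ 4. So 5^8 ≡ 4 (mod 19).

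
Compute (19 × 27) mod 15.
3

(19 × 27) = 513
513 mod 15 = 3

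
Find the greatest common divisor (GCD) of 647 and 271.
1

Using the Euclidean algorithm:
647 = 2 × 271 + 105
271 = 2 × 105 + 61
105 = 1 × 61 + 44
61 = 1 × 44 + 17
44 = 2 × 17 + 10
17 = 1 × 10 + 7
10 = 1 × 7 + 3
7 = 2 × 3 + 1
3 = 3 × 1 + 0

GCD(647, 271) = 1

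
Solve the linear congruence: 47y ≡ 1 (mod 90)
23

Since gcd(47, 90) = 1 divides 1, a solution exists.
Multiply both sides by the inverse of 47 mod 90:
  47^(-1) mod 90 = 23
  x ≡ 23 × 1 ≡ 23 ≡ 23 (mod 90)
Verification: 47 × 23 = 1081 = 12 × 90 + 1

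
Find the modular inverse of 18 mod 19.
18^(-1) ≡ 18 (mod 19). Verification: 18 × 18 = 324 ≡ 1 (mod 19)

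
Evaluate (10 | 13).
(10/13) = 10^{6} mod 13 = 1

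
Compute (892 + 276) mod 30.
28

(892 + 276) = 1168
1168 mod 30 = 28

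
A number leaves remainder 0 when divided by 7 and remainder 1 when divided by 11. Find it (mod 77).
M = 7 × 11 = 77. M₁ = 11, y₁ ≡ 2 (mod 7). M₂ = 7, y₂ ≡ 8 (mod 11). x = 0×11×2 + 1×7×8 ≡ 56 (mod 77)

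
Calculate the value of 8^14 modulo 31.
Using repeated squaring. 14 = 8 + 4 + 2 (binary 1110). Repeated squaring mod 31: 8^1 ≡ 8; 8^2 ≡ 8² = 64 ≡ 2; 8^4 ≡ 2² = 4 ≡ 4; 8^8 ≡ 4² = 16 ≡ 16. Multiply: 8^14 = 8^8 × 8^4 × 8^2 ≡ 16 × 4 × 2 (mod 31): 16 × 4 = 64 ≡ 2; 2 × 2 = 4 ≡ 4. So 8^14 ≡ 4 (mod 31).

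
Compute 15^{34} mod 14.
1

Using successive squaring:
Binary expansion of 34: 100010
Powers of 15 mod 14 (each is the square of the previous):
  15^1 ≡ 1 (mod 14)
  15^2 ≡ 1² = 1 ≡ 1 (mod 14)
  15^4 ≡ 1² = 1 ≡ 1 (mod 14)
  15^8 ≡ 1² = 1 ≡ 1 (mod 14)
  15^16 ≡ 1² = 1 ≡ 1 (mod 14)
  15^32 ≡ 1² = 1 ≡ 1 (mod 14)
34 = 32 + 2, so 15^34 = 15^32 × 15^2 ≡ 1 × 1 (mod 14)
Multiplying step by step:
  1 × 1 = 1 ≡ 1 (mod 14)
Result: 15^34 ≡ 1 (mod 14)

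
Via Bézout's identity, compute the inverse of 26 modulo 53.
Extended GCD: 26(-2) + 53(1) = 1. So 26^(-1) ≡ 51 ≡ 51 (mod 53). Verify: 26 × 51 = 1326 ≡ 1 (mod 53)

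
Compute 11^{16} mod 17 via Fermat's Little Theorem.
1

By Fermat's Little Theorem, a^(p-1) ≡ 1 (mod p) for prime p and gcd(a, p) = 1
Here p = 17, so 11^16 ≡ 1 (mod 17)
We can reduce the exponent: 16 mod 16 = 0
So 11^16 ≡ 11^0 (mod 17)
Computing: 11^0 mod 17 = 1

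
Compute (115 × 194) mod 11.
2

(115 × 194) = 22310
22310 mod 11 = 2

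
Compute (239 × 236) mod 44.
40

(239 × 236) = 56404
56404 mod 44 = 40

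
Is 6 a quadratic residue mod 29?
By Euler's criterion: 6^{14} ≡ 1 (mod 29). Since this equals 1, 6 is a QR.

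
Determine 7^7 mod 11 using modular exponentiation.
7 = 4 + 2 + 1 (binary 111). Repeated squaring mod 11: 7^1 ≡ 7; 7^2 ≡ 7² = 49 ≡ 5; 7^4 ≡ 5² = 25 ≡ 3. Multiply: 7^7 = 7^4 × 7^2 × 7^1 ≡ 3 × 5 × 7 (mod 11): 3 × 5 = 15 ≡ 4; 4 × 7 = 28 ≡ 6. So 7^7 ≡ 6 (mod 11).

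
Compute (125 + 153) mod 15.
8

(125 + 153) = 278
278 mod 15 = 8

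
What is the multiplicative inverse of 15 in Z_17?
8

Using Extended Euclidean Algorithm:
gcd(15, 17) = 1
Bezout coefficients: 15 × 8 + 17 × -7 = 1
So 15 × 8 ≡ 1 (mod 17)
The inverse is 8 mod 17 = 8
Verification: 15 × 8 = 120 = 7 × 17 + 1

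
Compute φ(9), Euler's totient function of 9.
6

Prime factorization: 9 = 3^2
Using the formula φ(n) = n × Π(1 - 1/p) for each prime factor p:
φ(9) = 9 × (1 - 1/3)
φ(9) = 6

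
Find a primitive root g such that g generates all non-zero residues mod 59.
p - 1 = 58 has prime divisors 2, 29. h is a primitive root mod 59 iff h^(58/q) ≢ 1 (mod 59) for each such q.
h = 2: 2^29 ≡ 58, 2^2 ≡ 4 (mod 59); none is 1, so 2 has order 58 and is a primitive root.
The smallest primitive root mod 59 is g = 2.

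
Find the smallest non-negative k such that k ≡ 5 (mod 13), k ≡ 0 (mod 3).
18

Using the Chinese Remainder Theorem:
M = product of moduli = 39
For equation 1: M_1 = 3, 3 ≡ 3 (mod 13), inverse of 3 mod 13 is 9 (check: 3 × 9 = 27 ≡ 1 (mod 13))
For equation 2: M_2 = 13, 13 ≡ 1 (mod 3), inverse of 13 mod 3 is 1 (check: 1 × 1 = 1 ≡ 1 (mod 3))
Combine: k ≡ Σ r_i×M_i×(M_i⁻¹ mod m_i) = 5×3×9 + 0×13×1 = 135 + 0 = 135
135 mod 39 = 18
k ≡ 18 (mod 39)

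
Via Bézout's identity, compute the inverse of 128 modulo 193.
Extended GCD: 128(95) + 193(-63) = 1. So 128^(-1) ≡ 95 ≡ 95 (mod 193). Verify: 128 × 95 = 12160 ≡ 1 (mod 193)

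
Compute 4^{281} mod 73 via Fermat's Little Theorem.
16

By Fermat's Little Theorem, a^(p-1) ≡ 1 (mod p) for prime p and gcd(a, p) = 1
Here p = 73, so 4^72 ≡ 1 (mod 73)
We can reduce the exponent: 281 mod 72 = 65
So 4^281 ≡ 4^65 (mod 73)
Computing: 4^65 mod 73 = 16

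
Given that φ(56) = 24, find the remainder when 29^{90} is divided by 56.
By Euler: 29^{24} ≡ 1 (mod 56) since gcd(29, 56) = 1. 90 = 3×24 + 18. So 29^{90} ≡ 29^{18} ≡ 1 (mod 56)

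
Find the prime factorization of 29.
29

Divide by primes starting from smallest:
29 ÷ 29 = 1

29 = 29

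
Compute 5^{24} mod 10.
5

Using successive squaring:
Binary expansion of 24: 11000
Powers of 5 mod 10 (each is the square of the previous):
  5^1 ≡ 5 (mod 10)
  5^2 ≡ 5² = 25 ≡ 5 (mod 10)
  5^4 ≡ 5² = 25 ≡ 5 (mod 10)
  5^8 ≡ 5² = 25 ≡ 5 (mod 10)
  5^16 ≡ 5² = 25 ≡ 5 (mod 10)
24 = 16 + 8, so 5^24 = 5^16 × 5^8 ≡ 5 × 5 (mod 10)
Multiplying step by step:
  5 × 5 = 25 ≡ 5 (mod 10)
Result: 5^24 ≡ 5 (mod 10)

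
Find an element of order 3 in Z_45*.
16 has order 3 mod 45 since 16^{3} ≡ 1 (mod 45) and no smaller power works.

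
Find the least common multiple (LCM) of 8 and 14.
56

First find GCD(8, 14) using the Euclidean algorithm:
8 = 0 × 14 + 8
14 = 1 × 8 + 6
8 = 1 × 6 + 2
6 = 3 × 2 + 0
GCD(8, 14) = 2

LCM formula: LCM(a, b) = (a × b) / GCD(a, b)
LCM(8, 14) = (8 × 14) / 2
LCM(8, 14) = 112 / 2
LCM(8, 14) = 56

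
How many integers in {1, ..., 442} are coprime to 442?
192

Prime factorization: 442 = 2 × 13 × 17
Using the formula φ(n) = n × Π(1 - 1/p) for each prime factor p:
φ(442) = 442 × (1 - 1/2) × (1 - 1/13) × (1 - 1/17)
φ(442) = 192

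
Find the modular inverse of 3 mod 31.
3^(-1) ≡ 21 (mod 31). Verification: 3 × 21 = 63 ≡ 1 (mod 31)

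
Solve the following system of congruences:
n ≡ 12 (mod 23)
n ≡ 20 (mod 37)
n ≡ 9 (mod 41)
9603

Using the Chinese Remainder Theorem:
M = product of moduli = 34891
For equation 1: M_1 = 1517, 1517 ≡ 22 (mod 23), inverse of 1517 mod 23 is 22 (check: 22 × 22 = 484 ≡ 1 (mod 23))
For equation 2: M_2 = 943, 943 ≡ 18 (mod 37), inverse of 943 mod 37 is 35 (check: 18 × 35 = 630 ≡ 1 (mod 37))
For equation 3: M_3 = 851, 851 ≡ 31 (mod 41), inverse of 851 mod 41 is 4 (check: 31 × 4 = 124 ≡ 1 (mod 41))
Combine: n ≡ Σ r_i×M_i×(M_i⁻¹ mod m_i) = 12×1517×22 + 20×943×35 + 9×851×4 = 400488 + 660100 + 30636 = 1091224
1091224 mod 34891 = 9603
n ≡ 9603 (mod 34891)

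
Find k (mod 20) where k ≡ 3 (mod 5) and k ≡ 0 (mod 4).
M = 5 × 4 = 20. M₁ = 4, y₁ ≡ 4 (mod 5). M₂ = 5, y₂ ≡ 1 (mod 4). k = 3×4×4 + 0×5×1 ≡ 8 (mod 20)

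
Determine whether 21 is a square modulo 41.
By Euler's criterion: 21^{20} ≡ 1 (mod 41). Since this equals 1, 21 is a QR.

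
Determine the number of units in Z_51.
32

Prime factorization: 51 = 3 × 17
Using the formula φ(n) = n × Π(1 - 1/p) for each prime factor p:
φ(51) = 51 × (1 - 1/3) × (1 - 1/17)
φ(51) = 32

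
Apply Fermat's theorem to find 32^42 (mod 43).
By Fermat's Little Theorem, 32^{42} ≡ 1 (mod 43) since 43 is prime and gcd(32, 43) = 1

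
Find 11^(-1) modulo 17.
14

Using Extended Euclidean Algorithm:
gcd(11, 17) = 1
Bezout coefficients: 11 × -3 + 17 × 2 = 1
So 11 × -3 ≡ 1 (mod 17)
The inverse is -3 mod 17 = 14
Verification: 11 × 14 = 154 = 9 × 17 + 1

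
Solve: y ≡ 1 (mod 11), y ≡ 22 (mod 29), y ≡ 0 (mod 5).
M = 11 × 29 × 5 = 1595. M₁ = 145, y₁ ≡ 6 (mod 11). M₂ = 55, y₂ ≡ 19 (mod 29). M₃ = 319, y₃ ≡ 4 (mod 5). y = 1×145×6 + 22×55×19 + 0×319×4 ≡ 1530 (mod 1595)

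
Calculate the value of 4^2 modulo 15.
2 = 2 (binary 10). Repeated squaring mod 15: 4^1 ≡ 4; 4^2 ≡ 4² = 16 ≡ 1. So 4^2 ≡ 1 (mod 15).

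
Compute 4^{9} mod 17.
4

Using successive squaring:
Binary expansion of 9: 1001
Powers of 4 mod 17 (each is the square of the previous):
  4^1 ≡ 4 (mod 17)
  4^2 ≡ 4² = 16 ≡ 16 (mod 17)
  4^4 ≡ 16² = 256 ≡ 1 (mod 17)
  4^8 ≡ 1² = 1 ≡ 1 (mod 17)
9 = 8 + 1, so 4^9 = 4^8 × 4^1 ≡ 1 × 4 (mod 17)
Multiplying step by step:
  1 × 4 = 4 ≡ 4 (mod 17)
Result: 4^9 ≡ 4 (mod 17)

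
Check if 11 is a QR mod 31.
By Euler's criterion: 11^{15} ≡ 30 (mod 31). Since this equals -1 (≡ 30), 11 is not a QR.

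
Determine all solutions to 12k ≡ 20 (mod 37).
14

Since gcd(12, 37) = 1 divides 20, a solution exists.
Multiply both sides by the inverse of 12 mod 37:
  12^(-1) mod 37 = 34
  x ≡ 34 × 20 ≡ 680 ≡ 14 (mod 37)
Verification: 12 × 14 = 168 = 4 × 37 + 20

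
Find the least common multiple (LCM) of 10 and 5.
10

First find GCD(10, 5) using the Euclidean algorithm:
10 = 2 × 5 + 0
GCD(10, 5) = 5

LCM formula: LCM(a, b) = (a × b) / GCD(a, b)
LCM(10, 5) = (10 × 5) / 5
LCM(10, 5) = 50 / 5
LCM(10, 5) = 10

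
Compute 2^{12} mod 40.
16

Using successive squaring:
Binary expansion of 12: 1100
Powers of 2 mod 40 (each is the square of the previous):
  2^1 ≡ 2 (mod 40)
  2^2 ≡ 2² = 4 ≡ 4 (mod 40)
  2^4 ≡ 4² = 16 ≡ 16 (mod 40)
  2^8 ≡ 16² = 256 ≡ 16 (mod 40)
12 = 8 + 4, so 2^12 = 2^8 × 2^4 ≡ 16 × 16 (mod 40)
Multiplying step by step:
  16 × 16 = 256 ≡ 16 (mod 40)
Result: 2^12 ≡ 16 (mod 40)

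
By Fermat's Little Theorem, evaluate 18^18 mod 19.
By Fermat's Little Theorem, 18^{18} ≡ 1 (mod 19) since 19 is prime and gcd(18, 19) = 1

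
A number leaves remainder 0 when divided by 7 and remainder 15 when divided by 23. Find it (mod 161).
M = 7 × 23 = 161. M₁ = 23, y₁ ≡ 4 (mod 7). M₂ = 7, y₂ ≡ 10 (mod 23). z = 0×23×4 + 15×7×10 ≡ 84 (mod 161)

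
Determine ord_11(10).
Powers of 10 mod 11: 10^1≡10, 10^2≡1. Order = 2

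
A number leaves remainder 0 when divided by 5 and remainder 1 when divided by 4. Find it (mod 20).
M = 5 × 4 = 20. M₁ = 4, y₁ ≡ 4 (mod 5). M₂ = 5, y₂ ≡ 1 (mod 4). t = 0×4×4 + 1×5×1 ≡ 5 (mod 20)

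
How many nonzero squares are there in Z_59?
For prime 59, there are (p-1)/2 = (59-1)/2 = 29 quadratic residues (excluding 0).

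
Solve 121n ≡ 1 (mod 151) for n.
121^(-1) ≡ 5 (mod 151). Verification: 121 × 5 = 605 ≡ 1 (mod 151)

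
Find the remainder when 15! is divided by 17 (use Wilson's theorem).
(16)! = (15)! × (16) ≡ -1 (mod 17). So (15)! ≡ -1 × (16)^(-1) ≡ (-1)×(-1) = 1 (mod 17)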